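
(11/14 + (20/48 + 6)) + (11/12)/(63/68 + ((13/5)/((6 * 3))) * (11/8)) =9273935/1156764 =8.02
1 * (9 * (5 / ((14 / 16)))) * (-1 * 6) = -2160 / 7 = -308.57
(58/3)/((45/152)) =8816/135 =65.30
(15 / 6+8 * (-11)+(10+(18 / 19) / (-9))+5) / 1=-2683 / 38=-70.61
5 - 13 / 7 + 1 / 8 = 3.27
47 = 47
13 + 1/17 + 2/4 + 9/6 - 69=-917/17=-53.94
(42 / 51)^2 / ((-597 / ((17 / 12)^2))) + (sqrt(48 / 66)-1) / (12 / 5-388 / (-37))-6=-77878601 / 12809232 + 185 * sqrt(22) / 13112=-6.01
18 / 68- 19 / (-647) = 6469 / 21998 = 0.29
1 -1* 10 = -9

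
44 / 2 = 22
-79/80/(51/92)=-1.78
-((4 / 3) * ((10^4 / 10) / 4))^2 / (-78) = 500000 / 351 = 1424.50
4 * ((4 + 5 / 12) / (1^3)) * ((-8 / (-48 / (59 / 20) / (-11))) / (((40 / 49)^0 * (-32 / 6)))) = 34397 / 1920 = 17.92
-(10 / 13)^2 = -100 / 169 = -0.59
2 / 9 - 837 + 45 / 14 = -105029 / 126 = -833.56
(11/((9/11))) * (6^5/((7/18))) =1881792/7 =268827.43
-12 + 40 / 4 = -2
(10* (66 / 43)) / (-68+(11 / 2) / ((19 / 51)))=-25080 / 86989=-0.29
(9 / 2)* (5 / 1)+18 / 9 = 49 / 2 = 24.50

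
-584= -584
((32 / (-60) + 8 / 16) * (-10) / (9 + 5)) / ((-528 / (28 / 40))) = -1 / 31680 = -0.00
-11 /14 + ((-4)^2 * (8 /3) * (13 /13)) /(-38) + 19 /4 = 2.84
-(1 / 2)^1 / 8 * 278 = -139 / 8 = -17.38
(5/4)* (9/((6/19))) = 285/8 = 35.62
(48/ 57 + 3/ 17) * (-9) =-2961/ 323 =-9.17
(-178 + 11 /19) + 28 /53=-178131 /1007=-176.89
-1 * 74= -74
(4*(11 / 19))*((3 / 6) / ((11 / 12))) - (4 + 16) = -356 / 19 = -18.74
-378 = -378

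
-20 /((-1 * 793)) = 20 /793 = 0.03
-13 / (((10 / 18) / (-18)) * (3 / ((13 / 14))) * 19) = 4563 / 665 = 6.86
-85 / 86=-0.99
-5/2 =-2.50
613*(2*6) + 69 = 7425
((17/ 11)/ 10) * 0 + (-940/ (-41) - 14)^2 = 133956/ 1681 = 79.69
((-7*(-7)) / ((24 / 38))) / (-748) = -931 / 8976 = -0.10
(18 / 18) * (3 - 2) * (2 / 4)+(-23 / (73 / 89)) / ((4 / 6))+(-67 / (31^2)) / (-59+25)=-99128025 / 2385202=-41.56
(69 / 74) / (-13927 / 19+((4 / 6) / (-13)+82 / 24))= -598 / 467939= -0.00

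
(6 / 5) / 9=2 / 15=0.13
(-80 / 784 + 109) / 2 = 2668 / 49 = 54.45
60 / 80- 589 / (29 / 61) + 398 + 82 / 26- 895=-2611897 / 1508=-1732.03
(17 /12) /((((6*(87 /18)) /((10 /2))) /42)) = 595 /58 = 10.26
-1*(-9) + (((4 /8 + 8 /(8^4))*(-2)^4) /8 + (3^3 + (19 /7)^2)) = 44.37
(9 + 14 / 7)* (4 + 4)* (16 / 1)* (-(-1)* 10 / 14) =7040 / 7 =1005.71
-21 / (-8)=21 / 8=2.62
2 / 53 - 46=-2436 / 53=-45.96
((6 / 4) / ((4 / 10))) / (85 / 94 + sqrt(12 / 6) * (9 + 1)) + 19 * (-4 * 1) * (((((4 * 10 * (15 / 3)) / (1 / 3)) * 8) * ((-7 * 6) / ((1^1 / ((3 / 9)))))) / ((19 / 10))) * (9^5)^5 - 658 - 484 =13254 * sqrt(2) / 70399 + 271699279141348694613394418110182287 / 140798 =1929709790915699758614429000000.00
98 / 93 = 1.05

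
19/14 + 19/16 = 285/112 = 2.54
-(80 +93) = -173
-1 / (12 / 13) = -13 / 12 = -1.08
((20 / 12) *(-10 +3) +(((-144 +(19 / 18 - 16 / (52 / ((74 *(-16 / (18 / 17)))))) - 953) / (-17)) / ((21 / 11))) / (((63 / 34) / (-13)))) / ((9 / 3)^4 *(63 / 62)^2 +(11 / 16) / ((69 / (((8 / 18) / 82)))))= -15037820963296 / 7219555182189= -2.08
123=123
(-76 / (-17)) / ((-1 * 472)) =-19 / 2006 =-0.01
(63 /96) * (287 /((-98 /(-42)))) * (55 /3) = 47355 /32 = 1479.84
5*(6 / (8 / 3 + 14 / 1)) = 9 / 5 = 1.80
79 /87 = 0.91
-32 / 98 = -16 / 49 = -0.33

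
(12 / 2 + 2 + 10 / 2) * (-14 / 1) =-182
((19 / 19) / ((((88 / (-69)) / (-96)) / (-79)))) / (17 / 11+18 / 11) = -65412 / 35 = -1868.91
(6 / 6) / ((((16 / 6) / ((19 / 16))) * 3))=19 / 128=0.15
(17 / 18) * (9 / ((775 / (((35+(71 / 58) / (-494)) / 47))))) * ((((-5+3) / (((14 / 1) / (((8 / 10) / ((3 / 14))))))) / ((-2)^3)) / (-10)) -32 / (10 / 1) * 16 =-16030467222733 / 313094730000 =-51.20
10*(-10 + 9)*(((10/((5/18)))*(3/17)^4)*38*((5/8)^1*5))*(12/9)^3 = -8208000/83521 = -98.27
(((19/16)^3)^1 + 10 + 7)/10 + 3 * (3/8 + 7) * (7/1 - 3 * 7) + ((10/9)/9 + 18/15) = -1017089477/3317760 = -306.56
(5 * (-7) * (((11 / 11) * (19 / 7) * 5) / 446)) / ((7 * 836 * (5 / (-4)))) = 0.00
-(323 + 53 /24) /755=-1561 /3624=-0.43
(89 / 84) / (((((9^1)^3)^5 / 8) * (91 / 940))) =167320 / 393457953432874239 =0.00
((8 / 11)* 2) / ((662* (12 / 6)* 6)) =2 / 10923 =0.00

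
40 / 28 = 1.43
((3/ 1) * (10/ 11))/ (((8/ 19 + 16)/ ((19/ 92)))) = 1805/ 52624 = 0.03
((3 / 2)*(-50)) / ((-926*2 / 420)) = 17.01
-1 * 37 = -37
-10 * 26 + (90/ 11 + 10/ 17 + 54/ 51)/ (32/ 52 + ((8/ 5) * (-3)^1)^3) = -4345982095/ 16709572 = -260.09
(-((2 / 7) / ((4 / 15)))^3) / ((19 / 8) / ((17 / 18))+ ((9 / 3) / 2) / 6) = -57375 / 128968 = -0.44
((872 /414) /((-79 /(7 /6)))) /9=-1526 /441531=-0.00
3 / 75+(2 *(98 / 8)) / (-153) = -919 / 7650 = -0.12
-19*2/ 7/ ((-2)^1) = 19/ 7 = 2.71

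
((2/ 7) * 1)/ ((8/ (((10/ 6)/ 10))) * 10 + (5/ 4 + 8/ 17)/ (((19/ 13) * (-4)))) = 10336/ 17353833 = 0.00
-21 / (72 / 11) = -77 / 24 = -3.21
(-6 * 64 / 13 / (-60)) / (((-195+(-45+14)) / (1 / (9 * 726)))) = -0.00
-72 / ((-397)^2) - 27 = -4255515 / 157609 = -27.00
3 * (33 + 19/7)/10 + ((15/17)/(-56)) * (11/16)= 163035/15232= 10.70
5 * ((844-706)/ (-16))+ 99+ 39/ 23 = 10593/ 184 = 57.57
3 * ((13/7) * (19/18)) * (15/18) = 1235/252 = 4.90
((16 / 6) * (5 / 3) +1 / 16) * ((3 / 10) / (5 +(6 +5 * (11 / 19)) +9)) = 12331 / 208800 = 0.06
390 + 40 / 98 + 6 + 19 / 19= 19473 / 49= 397.41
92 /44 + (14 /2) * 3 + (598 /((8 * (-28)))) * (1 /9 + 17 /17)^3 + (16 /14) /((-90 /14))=10806203 /561330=19.25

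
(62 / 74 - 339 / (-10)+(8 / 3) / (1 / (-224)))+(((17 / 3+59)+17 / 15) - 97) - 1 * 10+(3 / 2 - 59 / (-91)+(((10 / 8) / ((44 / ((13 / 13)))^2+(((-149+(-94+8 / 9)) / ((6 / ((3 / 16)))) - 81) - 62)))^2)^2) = -3398923567834137507333850349 / 5649363755140968265435305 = -601.65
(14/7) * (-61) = -122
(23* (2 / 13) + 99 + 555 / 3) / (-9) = -1246 / 39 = -31.95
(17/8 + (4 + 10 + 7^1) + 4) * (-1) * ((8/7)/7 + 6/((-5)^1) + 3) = -14911/280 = -53.25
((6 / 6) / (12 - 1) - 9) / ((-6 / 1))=49 / 33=1.48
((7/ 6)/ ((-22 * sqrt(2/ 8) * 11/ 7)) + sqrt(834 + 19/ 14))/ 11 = -49/ 7986 + sqrt(163730)/ 154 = 2.62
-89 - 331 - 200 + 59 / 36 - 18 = -22909 / 36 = -636.36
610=610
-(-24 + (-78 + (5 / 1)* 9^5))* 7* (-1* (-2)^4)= 33056016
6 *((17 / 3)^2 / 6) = 32.11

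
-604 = -604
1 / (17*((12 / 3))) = 1 / 68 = 0.01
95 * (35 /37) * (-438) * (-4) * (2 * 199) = 2318509200 /37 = 62662410.81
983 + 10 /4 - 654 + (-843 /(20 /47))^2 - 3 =1569955041 /400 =3924887.60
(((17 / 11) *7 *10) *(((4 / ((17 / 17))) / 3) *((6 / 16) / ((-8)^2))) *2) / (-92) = -595 / 32384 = -0.02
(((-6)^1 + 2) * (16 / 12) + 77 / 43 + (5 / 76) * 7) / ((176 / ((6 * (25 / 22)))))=-68675 / 575168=-0.12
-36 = -36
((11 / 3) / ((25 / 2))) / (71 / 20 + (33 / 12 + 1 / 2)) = 11 / 255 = 0.04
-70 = -70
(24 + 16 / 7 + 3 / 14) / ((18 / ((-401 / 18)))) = -21253 / 648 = -32.80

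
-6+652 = 646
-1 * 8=-8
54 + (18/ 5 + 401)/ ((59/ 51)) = 119103/ 295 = 403.74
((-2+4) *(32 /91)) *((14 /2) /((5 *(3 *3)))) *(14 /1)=896 /585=1.53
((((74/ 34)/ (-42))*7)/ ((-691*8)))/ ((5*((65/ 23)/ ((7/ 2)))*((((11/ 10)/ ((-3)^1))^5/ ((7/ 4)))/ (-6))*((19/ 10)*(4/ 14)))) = 44331249375/ 934581851918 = 0.05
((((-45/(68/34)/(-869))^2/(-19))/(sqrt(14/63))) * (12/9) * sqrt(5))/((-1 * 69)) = 675 * sqrt(10)/660010714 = 0.00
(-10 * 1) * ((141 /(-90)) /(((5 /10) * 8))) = 47 /12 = 3.92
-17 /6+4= 7 /6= 1.17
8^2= 64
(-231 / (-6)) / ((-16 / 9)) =-693 / 32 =-21.66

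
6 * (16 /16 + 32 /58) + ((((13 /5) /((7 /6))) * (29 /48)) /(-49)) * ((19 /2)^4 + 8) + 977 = 4852731643 /6366080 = 762.28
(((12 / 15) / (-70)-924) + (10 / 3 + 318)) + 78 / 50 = -315587 / 525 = -601.12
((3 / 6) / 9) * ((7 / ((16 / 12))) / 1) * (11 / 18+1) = 203 / 432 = 0.47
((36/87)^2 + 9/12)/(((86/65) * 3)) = 67145/289304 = 0.23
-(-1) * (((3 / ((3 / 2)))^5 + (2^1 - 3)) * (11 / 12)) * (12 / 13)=341 / 13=26.23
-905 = -905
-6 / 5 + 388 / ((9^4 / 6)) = -0.85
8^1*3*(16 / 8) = 48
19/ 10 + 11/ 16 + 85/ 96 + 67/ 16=7.66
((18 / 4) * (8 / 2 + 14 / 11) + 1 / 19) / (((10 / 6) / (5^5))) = 9318750 / 209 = 44587.32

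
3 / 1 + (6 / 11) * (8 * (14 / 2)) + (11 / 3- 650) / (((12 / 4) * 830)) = 2735101 / 82170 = 33.29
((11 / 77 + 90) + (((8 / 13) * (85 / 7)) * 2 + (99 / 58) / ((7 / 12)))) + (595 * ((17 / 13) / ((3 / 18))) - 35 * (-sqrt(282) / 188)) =4779.60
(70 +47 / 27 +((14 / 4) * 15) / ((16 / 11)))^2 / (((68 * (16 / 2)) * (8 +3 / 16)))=8680462561 / 3324893184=2.61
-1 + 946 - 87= 858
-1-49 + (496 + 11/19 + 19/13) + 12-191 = 66453/247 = 269.04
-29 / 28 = -1.04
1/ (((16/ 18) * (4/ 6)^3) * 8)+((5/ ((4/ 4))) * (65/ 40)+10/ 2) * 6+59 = 70771/ 512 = 138.22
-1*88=-88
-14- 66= -80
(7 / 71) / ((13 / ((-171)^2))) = 204687 / 923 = 221.76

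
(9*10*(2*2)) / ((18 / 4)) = 80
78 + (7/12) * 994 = 3947/6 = 657.83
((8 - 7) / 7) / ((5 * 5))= 1 / 175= 0.01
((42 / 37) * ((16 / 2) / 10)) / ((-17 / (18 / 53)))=-3024 / 166685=-0.02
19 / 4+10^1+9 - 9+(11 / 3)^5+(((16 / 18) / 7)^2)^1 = 32269277 / 47628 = 677.53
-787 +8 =-779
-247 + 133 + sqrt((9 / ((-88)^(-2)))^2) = 69582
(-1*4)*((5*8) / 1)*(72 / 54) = -640 / 3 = -213.33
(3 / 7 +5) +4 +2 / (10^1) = 337 / 35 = 9.63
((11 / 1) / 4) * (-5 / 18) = -0.76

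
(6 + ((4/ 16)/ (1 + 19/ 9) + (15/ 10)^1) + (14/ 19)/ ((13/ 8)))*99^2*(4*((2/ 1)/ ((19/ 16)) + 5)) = 276636841569/ 131404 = 2105239.12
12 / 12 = 1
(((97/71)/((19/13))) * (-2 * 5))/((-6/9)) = 14.02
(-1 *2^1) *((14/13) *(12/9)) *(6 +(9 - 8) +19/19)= -896/39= -22.97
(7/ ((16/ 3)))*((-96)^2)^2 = 111476736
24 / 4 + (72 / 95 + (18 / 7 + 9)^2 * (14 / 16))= 123.92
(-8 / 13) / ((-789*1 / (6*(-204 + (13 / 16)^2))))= -52055 / 54704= -0.95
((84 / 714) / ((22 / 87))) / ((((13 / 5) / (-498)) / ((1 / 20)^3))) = -21663 / 1944800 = -0.01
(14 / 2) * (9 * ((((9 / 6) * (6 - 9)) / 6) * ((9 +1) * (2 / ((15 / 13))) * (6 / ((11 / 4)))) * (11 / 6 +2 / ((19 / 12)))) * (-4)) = 4625712 / 209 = 22132.59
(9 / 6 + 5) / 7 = 13 / 14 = 0.93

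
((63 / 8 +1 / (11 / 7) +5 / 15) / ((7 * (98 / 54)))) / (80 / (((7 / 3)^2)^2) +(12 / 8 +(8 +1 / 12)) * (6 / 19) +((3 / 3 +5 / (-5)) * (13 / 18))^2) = 558999 / 4596724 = 0.12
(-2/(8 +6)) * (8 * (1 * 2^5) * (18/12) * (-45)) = 17280/7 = 2468.57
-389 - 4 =-393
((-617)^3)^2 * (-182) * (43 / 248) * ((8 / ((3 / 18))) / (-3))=863536747268824380388 / 31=27856024105445947754.45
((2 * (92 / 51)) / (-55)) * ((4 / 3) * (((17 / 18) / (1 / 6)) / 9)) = -736 / 13365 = -0.06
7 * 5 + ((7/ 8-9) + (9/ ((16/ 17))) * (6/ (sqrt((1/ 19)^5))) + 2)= 231/ 8 + 165699 * sqrt(19)/ 8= 90312.02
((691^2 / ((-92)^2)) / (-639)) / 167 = -477481 / 903218832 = -0.00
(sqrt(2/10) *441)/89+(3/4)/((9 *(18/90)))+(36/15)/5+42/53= 26857/15900+441 *sqrt(5)/445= 3.91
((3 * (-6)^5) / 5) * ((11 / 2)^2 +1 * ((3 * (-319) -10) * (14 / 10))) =6175154.88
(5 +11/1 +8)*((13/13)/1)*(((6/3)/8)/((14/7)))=3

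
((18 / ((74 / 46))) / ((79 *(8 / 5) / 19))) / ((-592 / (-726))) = 7138395 / 3460832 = 2.06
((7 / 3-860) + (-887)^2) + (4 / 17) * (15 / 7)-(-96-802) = 280891112 / 357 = 786809.84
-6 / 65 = -0.09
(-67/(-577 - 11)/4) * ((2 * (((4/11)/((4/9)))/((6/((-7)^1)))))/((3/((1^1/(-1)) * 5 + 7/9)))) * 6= 0.46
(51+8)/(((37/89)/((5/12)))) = 26255/444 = 59.13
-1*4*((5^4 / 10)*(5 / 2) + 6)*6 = -3894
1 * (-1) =-1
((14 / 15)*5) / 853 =0.01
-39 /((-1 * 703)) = 39 /703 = 0.06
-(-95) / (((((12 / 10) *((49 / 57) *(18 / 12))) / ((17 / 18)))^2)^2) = 646269576809375 / 49018425731856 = 13.18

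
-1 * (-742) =742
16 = 16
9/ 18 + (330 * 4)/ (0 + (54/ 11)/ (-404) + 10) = 5888273/ 44386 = 132.66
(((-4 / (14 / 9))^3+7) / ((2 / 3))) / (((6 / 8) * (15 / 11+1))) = -37741 / 4459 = -8.46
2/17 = 0.12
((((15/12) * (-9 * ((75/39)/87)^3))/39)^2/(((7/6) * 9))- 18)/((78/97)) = -11528514385440796877145863/515019542992226996343984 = -22.38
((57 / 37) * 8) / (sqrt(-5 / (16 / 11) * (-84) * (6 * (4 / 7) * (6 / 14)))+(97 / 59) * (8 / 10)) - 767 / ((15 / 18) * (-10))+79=3132900 * sqrt(2310) / 250636483+1071481235308 / 6265912075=171.60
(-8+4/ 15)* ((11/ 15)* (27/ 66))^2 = -87/ 125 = -0.70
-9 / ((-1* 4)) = 9 / 4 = 2.25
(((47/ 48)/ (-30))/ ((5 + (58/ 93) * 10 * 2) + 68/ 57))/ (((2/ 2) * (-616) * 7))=27683/ 68266894080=0.00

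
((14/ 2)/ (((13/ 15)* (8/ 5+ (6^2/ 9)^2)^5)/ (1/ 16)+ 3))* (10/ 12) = 546875/ 2195365055138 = 0.00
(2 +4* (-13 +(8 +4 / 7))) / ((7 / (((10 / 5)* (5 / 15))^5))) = -3520 / 11907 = -0.30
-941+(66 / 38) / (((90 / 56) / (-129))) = -102639 / 95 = -1080.41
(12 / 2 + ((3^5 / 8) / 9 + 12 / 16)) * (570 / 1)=23085 / 4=5771.25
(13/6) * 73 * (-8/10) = -1898/15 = -126.53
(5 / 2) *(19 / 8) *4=95 / 4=23.75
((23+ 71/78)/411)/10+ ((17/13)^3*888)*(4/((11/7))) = 602478188831/119191644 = 5054.70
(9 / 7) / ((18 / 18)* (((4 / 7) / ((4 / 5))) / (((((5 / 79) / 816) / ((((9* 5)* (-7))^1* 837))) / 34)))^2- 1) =9 / 47705265554949159091193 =0.00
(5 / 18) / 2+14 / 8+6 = 71 / 9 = 7.89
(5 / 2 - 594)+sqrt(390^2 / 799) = -1183 / 2+390 * sqrt(799) / 799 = -577.70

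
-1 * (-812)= 812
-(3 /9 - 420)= 1259 /3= 419.67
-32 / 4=-8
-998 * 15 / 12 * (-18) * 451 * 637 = 6451029585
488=488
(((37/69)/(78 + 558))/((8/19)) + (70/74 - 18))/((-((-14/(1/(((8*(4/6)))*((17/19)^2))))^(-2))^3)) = 509447862304479561935116040780382208/654965883875639991924063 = 777823509355.81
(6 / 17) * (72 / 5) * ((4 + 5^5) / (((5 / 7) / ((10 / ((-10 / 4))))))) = -37848384 / 425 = -89055.02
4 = 4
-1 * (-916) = 916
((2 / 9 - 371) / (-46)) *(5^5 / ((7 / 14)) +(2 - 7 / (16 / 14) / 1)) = 166739879 / 3312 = 50344.17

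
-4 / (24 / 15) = -5 / 2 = -2.50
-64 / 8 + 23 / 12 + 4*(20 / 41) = -2033 / 492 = -4.13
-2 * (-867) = 1734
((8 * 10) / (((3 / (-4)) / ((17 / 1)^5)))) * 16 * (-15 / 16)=2271771200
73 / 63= 1.16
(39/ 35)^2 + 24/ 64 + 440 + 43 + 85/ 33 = 487.19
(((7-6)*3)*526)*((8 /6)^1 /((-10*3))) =-1052 /15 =-70.13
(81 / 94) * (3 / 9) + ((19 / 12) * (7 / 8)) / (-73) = 88357 / 329376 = 0.27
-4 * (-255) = 1020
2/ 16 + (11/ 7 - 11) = -521/ 56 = -9.30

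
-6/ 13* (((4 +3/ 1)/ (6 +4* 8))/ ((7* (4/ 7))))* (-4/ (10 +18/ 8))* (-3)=-36/ 1729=-0.02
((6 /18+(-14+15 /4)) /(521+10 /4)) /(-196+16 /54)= 0.00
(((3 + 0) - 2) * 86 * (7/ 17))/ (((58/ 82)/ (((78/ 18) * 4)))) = 1283464/ 1479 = 867.79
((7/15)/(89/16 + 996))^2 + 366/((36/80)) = 46994514387544/57780140625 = 813.33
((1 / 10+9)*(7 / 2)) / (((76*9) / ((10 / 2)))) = 637 / 2736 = 0.23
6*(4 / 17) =24 / 17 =1.41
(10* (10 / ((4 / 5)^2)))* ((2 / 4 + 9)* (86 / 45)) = 102125 / 36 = 2836.81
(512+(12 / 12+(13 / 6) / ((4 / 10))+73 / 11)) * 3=69307 / 44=1575.16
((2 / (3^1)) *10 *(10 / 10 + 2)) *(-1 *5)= -100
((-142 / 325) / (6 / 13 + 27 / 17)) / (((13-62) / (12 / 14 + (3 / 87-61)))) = -29455628 / 112649775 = -0.26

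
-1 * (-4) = 4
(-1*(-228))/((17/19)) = 4332/17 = 254.82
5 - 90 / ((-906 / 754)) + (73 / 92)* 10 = 610105 / 6946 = 87.84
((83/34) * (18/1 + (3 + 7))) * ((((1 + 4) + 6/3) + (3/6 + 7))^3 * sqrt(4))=14170009/34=416764.97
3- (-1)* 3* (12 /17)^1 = 87 /17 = 5.12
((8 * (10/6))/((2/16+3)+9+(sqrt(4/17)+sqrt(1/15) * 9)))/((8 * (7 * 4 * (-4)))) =-425/(3360 * sqrt(17)+17136 * sqrt(15)+346290) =-0.00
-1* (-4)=4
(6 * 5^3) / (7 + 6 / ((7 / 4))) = 5250 / 73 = 71.92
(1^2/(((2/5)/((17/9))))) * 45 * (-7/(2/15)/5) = -8925/4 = -2231.25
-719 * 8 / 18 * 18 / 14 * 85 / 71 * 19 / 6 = -2322370 / 1491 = -1557.59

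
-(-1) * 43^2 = 1849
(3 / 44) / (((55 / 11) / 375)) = 225 / 44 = 5.11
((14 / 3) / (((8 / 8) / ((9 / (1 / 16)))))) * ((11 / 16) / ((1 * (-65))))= -462 / 65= -7.11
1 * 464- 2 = 462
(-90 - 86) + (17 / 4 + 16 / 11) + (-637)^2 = 17846343 / 44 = 405598.70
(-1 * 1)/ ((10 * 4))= -0.02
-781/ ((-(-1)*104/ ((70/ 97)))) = -27335/ 5044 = -5.42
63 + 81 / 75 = 1602 / 25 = 64.08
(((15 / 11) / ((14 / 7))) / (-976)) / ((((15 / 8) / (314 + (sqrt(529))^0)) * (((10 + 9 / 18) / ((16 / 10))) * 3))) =-4 / 671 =-0.01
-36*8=-288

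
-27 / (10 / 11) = -297 / 10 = -29.70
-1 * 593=-593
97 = 97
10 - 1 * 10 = 0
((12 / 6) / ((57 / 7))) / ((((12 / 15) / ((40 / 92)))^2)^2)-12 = -1528555577 / 127607496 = -11.98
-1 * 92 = -92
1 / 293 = 0.00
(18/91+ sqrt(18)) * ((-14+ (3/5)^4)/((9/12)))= -34676 * sqrt(2)/625 -208056/56875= -82.12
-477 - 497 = -974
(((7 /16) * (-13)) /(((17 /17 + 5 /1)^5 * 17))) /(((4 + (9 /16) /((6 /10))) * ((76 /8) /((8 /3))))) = -91 /37203786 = -0.00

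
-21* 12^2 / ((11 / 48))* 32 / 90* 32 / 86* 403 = -1663893504 / 2365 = -703549.05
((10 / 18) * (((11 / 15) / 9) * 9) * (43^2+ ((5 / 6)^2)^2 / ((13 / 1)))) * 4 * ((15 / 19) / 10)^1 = 237.89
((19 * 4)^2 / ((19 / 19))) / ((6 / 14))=40432 / 3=13477.33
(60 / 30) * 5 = 10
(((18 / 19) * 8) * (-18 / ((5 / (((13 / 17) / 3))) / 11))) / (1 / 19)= -123552 / 85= -1453.55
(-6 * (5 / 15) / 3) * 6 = -4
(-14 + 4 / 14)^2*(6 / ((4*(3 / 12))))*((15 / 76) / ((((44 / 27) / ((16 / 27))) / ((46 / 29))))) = 38154240 / 296989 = 128.47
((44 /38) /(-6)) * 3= -11 /19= -0.58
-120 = -120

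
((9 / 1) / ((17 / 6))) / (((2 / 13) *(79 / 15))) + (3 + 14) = 28096 / 1343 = 20.92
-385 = -385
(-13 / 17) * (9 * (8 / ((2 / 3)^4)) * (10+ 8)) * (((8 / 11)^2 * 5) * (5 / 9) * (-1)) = 15163200 / 2057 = 7371.51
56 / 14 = 4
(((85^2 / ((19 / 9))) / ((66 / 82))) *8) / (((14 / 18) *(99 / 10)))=71094000 / 16093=4417.70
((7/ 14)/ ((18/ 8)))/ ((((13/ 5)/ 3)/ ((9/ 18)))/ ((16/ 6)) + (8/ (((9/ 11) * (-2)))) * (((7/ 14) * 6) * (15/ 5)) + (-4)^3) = -40/ 19323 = -0.00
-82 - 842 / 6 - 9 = -694 / 3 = -231.33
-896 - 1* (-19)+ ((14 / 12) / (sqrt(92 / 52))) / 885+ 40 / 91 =-79767 / 91+ 7* sqrt(299) / 122130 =-876.56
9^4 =6561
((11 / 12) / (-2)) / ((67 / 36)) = -33 / 134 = -0.25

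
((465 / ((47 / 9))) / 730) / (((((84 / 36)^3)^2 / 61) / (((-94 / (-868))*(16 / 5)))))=4802652 / 300593195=0.02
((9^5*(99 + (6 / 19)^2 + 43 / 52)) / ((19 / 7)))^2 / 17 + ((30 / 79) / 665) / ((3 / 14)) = 47493259747376847504445487 / 170845799566832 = 277989039635.70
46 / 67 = 0.69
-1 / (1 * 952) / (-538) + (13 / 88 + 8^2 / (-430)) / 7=-189701 / 1211296240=-0.00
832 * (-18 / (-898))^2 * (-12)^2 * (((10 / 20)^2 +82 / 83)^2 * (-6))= -614731897728 / 1388829289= -442.63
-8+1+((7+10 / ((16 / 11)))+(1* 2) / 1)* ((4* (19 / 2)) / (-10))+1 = -2653 / 40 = -66.32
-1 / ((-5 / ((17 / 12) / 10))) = 17 / 600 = 0.03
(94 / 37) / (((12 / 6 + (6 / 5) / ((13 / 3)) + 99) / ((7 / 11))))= 42770 / 2679281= 0.02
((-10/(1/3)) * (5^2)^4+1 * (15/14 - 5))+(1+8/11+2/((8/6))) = -902343804/77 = -11718750.70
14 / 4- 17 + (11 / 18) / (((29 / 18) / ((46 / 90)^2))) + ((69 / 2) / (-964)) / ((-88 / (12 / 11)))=-367168458781 / 27399675600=-13.40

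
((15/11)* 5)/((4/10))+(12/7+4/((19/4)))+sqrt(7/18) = sqrt(14)/6+57355/2926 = 20.23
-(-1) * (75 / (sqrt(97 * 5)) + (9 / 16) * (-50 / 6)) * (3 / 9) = -25 / 16 + 5 * sqrt(485) / 97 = -0.43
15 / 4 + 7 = 43 / 4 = 10.75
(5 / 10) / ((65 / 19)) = 19 / 130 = 0.15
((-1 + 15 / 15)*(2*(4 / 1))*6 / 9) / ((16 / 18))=0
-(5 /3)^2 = -25 /9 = -2.78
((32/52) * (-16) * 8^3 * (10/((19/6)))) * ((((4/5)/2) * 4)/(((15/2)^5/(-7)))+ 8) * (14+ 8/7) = -843988349222912/437653125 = -1928441.27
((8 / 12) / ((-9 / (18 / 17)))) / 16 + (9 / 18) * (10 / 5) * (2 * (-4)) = -1633 / 204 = -8.00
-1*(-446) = 446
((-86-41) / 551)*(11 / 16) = -1397 / 8816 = -0.16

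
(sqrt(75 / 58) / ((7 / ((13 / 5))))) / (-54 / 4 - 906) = -13 * sqrt(174) / 373317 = -0.00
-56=-56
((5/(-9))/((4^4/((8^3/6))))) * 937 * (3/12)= -4685/108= -43.38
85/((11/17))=1445/11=131.36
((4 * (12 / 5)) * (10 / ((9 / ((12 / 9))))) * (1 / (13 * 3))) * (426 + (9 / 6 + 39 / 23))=156.52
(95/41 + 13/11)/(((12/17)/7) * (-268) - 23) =-187782/2684803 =-0.07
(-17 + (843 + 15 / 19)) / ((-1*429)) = -1.93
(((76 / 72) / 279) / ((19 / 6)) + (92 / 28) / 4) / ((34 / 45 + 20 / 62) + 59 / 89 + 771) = 8579155 / 8058931944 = 0.00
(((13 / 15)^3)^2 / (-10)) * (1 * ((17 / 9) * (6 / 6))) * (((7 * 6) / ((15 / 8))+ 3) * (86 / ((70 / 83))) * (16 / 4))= -829.26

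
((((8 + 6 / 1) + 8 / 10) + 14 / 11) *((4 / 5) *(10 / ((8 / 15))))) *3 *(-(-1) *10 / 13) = 6120 / 11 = 556.36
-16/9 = -1.78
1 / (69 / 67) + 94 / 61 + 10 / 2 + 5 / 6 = 23417 / 2806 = 8.35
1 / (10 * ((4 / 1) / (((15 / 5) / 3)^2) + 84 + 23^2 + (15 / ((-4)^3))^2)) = 2048 / 12637285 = 0.00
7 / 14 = 1 / 2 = 0.50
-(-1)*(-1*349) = -349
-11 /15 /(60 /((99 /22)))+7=1389 /200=6.94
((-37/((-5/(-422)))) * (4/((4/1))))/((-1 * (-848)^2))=7807/1797760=0.00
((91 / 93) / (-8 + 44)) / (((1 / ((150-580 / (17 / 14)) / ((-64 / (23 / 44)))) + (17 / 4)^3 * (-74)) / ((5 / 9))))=-233160200 / 87708346150599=-0.00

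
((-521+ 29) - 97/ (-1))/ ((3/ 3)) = -395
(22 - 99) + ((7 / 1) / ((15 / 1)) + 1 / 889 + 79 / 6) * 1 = -1689959 / 26670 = -63.37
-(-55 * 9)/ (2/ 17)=8415/ 2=4207.50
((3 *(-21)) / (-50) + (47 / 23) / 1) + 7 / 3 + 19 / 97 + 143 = 49806859 / 334650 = 148.83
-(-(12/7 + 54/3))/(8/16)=39.43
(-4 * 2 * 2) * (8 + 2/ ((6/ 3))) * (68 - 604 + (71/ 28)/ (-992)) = 133992063/ 1736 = 77184.37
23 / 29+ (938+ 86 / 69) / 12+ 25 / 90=952573 / 12006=79.34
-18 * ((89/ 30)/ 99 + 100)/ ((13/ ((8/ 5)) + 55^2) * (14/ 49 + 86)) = -4159246/ 604562475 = -0.01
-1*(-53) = 53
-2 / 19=-0.11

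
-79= -79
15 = 15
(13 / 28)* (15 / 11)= 195 / 308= 0.63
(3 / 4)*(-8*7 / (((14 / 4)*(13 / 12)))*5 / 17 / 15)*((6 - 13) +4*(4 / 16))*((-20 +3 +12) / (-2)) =720 / 221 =3.26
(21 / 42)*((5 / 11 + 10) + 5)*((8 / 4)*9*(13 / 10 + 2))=459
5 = 5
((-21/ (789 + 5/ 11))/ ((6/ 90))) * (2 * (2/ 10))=-693/ 4342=-0.16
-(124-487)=363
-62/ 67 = -0.93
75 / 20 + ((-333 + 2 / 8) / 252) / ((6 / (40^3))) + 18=-10631557 / 756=-14062.91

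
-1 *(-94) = 94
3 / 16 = 0.19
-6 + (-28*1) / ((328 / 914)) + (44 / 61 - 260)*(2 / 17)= -4869377 / 42517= -114.53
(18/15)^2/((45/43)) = 172/125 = 1.38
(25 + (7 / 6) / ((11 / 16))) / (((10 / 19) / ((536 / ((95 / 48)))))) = 3777728 / 275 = 13737.19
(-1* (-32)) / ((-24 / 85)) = -340 / 3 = -113.33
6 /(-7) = -6 /7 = -0.86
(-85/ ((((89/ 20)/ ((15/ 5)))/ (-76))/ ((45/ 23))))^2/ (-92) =-76055841000000/ 96374807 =-789167.25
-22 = -22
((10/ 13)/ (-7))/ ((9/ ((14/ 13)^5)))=-768320/ 43441281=-0.02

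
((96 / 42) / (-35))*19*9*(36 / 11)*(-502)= 49444992 / 2695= 18346.94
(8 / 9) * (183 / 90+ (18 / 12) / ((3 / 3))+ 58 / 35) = 872 / 189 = 4.61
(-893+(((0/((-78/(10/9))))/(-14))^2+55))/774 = -419/387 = -1.08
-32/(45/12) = -128/15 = -8.53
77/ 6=12.83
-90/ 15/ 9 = -2/ 3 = -0.67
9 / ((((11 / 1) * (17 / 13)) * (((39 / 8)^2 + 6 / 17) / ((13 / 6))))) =5408 / 96217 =0.06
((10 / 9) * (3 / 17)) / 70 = 1 / 357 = 0.00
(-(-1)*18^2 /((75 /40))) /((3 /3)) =864 /5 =172.80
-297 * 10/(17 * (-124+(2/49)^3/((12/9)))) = 34941753/24800399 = 1.41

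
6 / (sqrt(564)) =sqrt(141) / 47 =0.25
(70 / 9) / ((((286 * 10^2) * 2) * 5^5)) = 7 / 160875000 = 0.00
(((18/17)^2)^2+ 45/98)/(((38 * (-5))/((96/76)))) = -84276558/7387014845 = -0.01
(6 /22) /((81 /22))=2 /27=0.07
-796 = -796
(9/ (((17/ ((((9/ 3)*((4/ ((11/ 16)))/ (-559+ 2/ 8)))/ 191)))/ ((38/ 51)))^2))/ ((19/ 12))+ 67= 13709926879312036507/ 204625774317198025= 67.00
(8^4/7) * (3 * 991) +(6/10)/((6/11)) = 121774157/70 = 1739630.81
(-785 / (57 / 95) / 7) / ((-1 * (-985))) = -785 / 4137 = -0.19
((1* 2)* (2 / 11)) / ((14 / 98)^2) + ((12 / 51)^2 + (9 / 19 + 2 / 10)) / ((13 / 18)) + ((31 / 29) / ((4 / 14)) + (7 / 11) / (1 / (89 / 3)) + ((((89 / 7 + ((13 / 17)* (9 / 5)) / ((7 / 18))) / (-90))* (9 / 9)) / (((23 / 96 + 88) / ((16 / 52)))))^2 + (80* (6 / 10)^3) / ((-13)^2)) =41.55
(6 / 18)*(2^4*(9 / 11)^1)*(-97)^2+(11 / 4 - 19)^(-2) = 1908145376 / 46475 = 41057.46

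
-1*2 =-2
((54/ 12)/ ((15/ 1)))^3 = 27/ 1000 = 0.03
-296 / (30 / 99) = -4884 / 5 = -976.80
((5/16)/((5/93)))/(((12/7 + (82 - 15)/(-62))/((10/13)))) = 20181/2860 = 7.06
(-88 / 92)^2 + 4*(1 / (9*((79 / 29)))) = 405488 / 376119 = 1.08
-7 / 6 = -1.17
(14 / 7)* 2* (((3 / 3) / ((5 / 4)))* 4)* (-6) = -384 / 5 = -76.80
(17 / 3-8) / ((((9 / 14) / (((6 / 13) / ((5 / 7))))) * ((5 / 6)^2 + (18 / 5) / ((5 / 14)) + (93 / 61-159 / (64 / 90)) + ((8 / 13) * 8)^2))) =174079360 / 13884344791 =0.01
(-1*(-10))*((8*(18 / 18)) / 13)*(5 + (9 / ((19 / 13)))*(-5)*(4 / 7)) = -134000 / 1729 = -77.50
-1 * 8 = -8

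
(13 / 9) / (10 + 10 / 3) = 13 / 120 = 0.11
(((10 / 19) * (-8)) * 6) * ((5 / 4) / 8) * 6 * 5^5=-1406250 / 19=-74013.16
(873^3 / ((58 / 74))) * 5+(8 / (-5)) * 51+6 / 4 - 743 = 1230876202751 / 290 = 4244400699.14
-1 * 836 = -836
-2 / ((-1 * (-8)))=-1 / 4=-0.25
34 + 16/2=42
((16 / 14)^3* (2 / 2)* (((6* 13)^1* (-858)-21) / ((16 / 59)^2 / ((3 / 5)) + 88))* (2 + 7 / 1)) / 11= -402685421760 / 434019509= -927.80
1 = 1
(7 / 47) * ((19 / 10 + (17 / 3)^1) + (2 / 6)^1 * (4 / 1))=623 / 470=1.33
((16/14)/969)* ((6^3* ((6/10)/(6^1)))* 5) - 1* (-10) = 22898/2261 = 10.13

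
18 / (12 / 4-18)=-6 / 5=-1.20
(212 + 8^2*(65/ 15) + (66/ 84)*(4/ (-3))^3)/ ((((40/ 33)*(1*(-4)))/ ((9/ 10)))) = -253363/ 2800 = -90.49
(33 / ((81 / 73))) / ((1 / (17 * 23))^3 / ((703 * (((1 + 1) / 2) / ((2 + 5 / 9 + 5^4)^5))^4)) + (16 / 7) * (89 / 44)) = 0.00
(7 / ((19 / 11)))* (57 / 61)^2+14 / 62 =434224 / 115351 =3.76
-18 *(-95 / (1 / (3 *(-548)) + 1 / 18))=8433720 / 271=31120.74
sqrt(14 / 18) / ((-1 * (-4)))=sqrt(7) / 12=0.22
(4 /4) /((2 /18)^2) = 81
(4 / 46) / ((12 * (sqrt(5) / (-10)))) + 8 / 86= 0.06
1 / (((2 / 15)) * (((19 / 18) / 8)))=1080 / 19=56.84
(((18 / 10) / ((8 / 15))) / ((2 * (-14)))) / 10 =-0.01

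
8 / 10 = 4 / 5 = 0.80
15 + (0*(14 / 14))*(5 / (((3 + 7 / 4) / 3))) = 15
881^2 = 776161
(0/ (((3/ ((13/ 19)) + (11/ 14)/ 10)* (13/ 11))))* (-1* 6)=0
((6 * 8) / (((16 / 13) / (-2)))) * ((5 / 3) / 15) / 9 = -26 / 27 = -0.96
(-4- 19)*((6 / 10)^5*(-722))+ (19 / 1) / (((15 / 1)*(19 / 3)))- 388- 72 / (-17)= 48222511 / 53125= 907.72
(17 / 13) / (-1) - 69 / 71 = -2104 / 923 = -2.28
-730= -730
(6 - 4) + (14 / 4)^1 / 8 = 39 / 16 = 2.44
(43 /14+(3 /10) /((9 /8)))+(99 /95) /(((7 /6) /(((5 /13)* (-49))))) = -700033 /51870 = -13.50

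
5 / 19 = 0.26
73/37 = 1.97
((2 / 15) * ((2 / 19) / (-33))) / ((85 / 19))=-4 / 42075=-0.00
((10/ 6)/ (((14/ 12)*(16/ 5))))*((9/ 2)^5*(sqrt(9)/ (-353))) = -4428675/ 632576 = -7.00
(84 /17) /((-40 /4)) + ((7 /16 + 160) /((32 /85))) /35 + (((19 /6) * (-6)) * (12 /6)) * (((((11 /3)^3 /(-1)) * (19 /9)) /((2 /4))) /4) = 147241563481 /74027520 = 1989.01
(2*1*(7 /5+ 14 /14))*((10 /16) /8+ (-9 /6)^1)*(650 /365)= -3549 /292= -12.15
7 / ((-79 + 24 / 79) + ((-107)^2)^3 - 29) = 553 / 118557697787563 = 0.00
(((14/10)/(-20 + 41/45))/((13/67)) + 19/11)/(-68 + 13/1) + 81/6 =182081461/13512070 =13.48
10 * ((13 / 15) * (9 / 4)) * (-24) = -468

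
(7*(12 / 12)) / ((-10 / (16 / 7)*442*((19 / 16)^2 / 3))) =-3072 / 398905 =-0.01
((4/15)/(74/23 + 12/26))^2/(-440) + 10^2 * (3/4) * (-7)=-525.00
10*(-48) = -480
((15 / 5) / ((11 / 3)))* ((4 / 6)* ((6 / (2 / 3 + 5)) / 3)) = 36 / 187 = 0.19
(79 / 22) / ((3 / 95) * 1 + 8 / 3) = 22515 / 16918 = 1.33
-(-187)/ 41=187/ 41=4.56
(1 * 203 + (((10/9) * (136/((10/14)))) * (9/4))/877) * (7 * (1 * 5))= 6247745/877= 7124.00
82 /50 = 41 /25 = 1.64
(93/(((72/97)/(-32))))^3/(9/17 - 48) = 29582112181184/21789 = 1357662682.14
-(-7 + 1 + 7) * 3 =-3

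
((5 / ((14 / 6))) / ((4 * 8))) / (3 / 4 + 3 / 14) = 5 / 72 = 0.07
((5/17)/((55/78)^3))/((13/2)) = 73008/565675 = 0.13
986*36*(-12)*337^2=-48374942688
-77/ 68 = -1.13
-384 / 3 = -128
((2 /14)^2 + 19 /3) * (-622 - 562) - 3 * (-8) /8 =-7519.83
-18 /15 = -6 /5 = -1.20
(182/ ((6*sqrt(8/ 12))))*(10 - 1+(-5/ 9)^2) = 34307*sqrt(6)/ 243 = 345.82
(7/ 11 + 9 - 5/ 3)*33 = 263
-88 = -88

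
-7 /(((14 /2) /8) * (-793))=8 /793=0.01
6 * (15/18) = 5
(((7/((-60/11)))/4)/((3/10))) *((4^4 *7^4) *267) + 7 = -526529675/3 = -175509891.67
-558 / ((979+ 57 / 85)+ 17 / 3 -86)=-142290 / 229331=-0.62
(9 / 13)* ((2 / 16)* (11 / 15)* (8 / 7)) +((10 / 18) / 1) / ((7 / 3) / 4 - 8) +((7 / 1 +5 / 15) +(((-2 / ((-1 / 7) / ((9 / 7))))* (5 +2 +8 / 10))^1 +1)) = 1204572 / 8099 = 148.73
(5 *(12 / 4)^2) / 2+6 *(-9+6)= 9 / 2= 4.50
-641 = -641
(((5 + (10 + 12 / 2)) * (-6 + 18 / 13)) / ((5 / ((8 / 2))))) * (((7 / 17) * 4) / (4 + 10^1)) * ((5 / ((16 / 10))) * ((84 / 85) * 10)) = -1058400 / 3757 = -281.71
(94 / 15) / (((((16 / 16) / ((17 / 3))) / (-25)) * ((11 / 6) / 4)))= -63920 / 33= -1936.97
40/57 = 0.70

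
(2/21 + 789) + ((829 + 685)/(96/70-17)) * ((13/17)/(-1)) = 168559999/195279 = 863.18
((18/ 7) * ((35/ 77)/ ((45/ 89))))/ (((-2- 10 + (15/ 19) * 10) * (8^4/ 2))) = -1691/ 6150144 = -0.00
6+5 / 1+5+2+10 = 28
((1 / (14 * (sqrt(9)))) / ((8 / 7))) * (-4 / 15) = -1 / 180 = -0.01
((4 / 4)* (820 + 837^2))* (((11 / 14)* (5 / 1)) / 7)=38576395 / 98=393636.68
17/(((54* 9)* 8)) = 17/3888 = 0.00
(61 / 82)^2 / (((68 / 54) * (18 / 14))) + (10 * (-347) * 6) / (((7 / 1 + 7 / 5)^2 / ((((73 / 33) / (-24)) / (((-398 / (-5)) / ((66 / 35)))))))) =34622132627 / 35110445202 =0.99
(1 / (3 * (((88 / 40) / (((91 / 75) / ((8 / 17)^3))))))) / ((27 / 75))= 2235415 / 456192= 4.90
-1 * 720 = -720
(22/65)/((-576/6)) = -11/3120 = -0.00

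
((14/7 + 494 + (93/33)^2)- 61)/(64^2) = 13399/123904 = 0.11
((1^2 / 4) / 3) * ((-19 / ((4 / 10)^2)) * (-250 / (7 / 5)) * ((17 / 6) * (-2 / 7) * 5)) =-25234375 / 3528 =-7152.60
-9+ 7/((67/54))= -225/67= -3.36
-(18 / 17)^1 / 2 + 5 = 76 / 17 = 4.47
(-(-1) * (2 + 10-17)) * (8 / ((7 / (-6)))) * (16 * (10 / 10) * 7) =3840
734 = 734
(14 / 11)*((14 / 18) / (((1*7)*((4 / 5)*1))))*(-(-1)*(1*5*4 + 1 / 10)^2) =71.42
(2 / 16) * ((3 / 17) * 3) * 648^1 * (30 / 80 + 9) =54675 / 136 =402.02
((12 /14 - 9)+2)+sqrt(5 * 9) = -43 /7+3 * sqrt(5) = 0.57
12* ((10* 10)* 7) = 8400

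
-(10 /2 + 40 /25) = -33 /5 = -6.60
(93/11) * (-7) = -651/11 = -59.18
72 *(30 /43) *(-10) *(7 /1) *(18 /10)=-272160 /43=-6329.30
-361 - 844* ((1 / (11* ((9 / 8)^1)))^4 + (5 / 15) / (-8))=-62605754033 / 192119202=-325.87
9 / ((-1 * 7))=-9 / 7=-1.29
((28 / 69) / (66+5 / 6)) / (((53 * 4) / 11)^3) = 9317 / 10984740568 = 0.00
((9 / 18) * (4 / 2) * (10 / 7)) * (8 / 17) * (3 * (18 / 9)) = 480 / 119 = 4.03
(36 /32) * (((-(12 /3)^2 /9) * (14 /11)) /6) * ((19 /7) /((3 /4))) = -152 /99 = -1.54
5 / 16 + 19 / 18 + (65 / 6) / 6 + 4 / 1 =1033 / 144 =7.17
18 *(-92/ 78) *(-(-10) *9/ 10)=-2484/ 13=-191.08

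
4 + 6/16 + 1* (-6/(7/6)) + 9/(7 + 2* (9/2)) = -23/112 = -0.21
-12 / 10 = -6 / 5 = -1.20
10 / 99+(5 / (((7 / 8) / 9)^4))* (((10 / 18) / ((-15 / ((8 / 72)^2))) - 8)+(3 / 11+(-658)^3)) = -11048892731596730 / 693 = -15943568155262.24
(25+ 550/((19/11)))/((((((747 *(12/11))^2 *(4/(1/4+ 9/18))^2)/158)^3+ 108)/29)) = 0.00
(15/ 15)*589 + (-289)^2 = 84110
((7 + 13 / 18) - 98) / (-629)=1625 / 11322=0.14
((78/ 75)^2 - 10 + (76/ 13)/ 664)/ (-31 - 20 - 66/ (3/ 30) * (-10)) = -12016817/ 8832963750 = -0.00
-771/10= -77.10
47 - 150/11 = 367/11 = 33.36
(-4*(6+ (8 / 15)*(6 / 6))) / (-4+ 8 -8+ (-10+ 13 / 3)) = 392 / 145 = 2.70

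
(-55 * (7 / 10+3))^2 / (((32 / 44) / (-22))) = -20043529 / 16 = -1252720.56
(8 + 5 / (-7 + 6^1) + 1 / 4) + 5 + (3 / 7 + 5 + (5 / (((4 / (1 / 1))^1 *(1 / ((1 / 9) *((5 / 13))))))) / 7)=11209 / 819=13.69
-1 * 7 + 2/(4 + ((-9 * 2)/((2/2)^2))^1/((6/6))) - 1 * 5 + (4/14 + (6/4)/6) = -325/28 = -11.61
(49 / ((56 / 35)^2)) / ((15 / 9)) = 735 / 64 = 11.48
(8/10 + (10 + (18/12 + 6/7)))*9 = 8289/70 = 118.41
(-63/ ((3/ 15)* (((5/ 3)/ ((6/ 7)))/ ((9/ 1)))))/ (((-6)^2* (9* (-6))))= 3/ 4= 0.75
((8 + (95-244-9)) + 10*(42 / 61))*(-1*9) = 78570 / 61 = 1288.03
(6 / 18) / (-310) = -1 / 930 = -0.00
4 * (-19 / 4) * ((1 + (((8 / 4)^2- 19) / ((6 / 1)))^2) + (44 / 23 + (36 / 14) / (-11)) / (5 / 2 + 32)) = -67783697 / 488796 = -138.67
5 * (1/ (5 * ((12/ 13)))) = 13/ 12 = 1.08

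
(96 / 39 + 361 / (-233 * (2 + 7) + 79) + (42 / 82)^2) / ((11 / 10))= 561162585 / 242546447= 2.31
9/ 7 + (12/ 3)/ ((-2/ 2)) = -19/ 7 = -2.71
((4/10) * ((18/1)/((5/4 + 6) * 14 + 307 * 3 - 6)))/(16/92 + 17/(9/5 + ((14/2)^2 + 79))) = 358248/15420305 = 0.02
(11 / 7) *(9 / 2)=7.07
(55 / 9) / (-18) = -55 / 162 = -0.34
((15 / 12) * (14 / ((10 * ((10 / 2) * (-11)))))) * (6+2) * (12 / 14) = -12 / 55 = -0.22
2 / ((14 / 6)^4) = 0.07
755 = 755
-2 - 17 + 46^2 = 2097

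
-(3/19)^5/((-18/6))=81/2476099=0.00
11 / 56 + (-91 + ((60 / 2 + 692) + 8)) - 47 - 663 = -3965 / 56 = -70.80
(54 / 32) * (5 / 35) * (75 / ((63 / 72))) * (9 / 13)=18225 / 1274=14.31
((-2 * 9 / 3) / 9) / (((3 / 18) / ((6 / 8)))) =-3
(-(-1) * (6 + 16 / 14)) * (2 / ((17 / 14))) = 200 / 17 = 11.76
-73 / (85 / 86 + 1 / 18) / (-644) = 0.11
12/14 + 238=1672/7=238.86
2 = 2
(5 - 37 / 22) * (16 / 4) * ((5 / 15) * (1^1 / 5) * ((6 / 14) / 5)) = 146 / 1925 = 0.08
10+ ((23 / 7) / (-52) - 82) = -26231 / 364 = -72.06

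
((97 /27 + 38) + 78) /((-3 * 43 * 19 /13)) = -41977 /66177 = -0.63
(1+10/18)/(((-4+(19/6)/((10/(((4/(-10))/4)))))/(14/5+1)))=-1.47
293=293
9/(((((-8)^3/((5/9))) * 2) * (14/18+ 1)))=-45/16384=-0.00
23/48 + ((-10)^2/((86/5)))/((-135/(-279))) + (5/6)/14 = 60461/4816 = 12.55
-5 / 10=-1 / 2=-0.50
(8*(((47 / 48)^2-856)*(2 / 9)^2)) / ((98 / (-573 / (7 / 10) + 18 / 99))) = 15517808155 / 5501034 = 2820.89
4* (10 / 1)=40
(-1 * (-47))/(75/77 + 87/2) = 7238/6849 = 1.06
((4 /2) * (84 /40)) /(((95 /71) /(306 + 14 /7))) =459228 /475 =966.80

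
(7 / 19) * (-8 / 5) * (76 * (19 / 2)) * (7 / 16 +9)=-20083 / 5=-4016.60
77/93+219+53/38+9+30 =919627/3534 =260.22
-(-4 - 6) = 10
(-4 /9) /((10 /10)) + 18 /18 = 5 /9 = 0.56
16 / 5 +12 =76 / 5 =15.20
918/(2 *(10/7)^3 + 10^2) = 52479/6050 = 8.67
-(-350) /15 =70 /3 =23.33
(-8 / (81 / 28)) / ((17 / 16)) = -3584 / 1377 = -2.60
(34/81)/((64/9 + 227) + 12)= 34/19935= 0.00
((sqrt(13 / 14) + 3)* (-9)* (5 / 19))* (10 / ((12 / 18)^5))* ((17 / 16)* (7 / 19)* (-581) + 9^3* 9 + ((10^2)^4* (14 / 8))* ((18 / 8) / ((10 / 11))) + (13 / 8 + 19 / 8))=-21597487764009525 / 92416 - 7199162588003175* sqrt(182) / 1293824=-308764439248.25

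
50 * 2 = 100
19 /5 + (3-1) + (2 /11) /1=329 /55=5.98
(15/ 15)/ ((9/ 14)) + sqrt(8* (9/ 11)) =14/ 9 + 6* sqrt(22)/ 11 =4.11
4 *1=4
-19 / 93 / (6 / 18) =-19 / 31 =-0.61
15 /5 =3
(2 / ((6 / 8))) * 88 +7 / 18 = 4231 / 18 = 235.06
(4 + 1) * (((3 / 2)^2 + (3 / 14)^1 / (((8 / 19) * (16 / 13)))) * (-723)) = -17254395 / 1792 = -9628.57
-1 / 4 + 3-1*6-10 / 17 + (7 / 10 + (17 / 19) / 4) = -4707 / 1615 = -2.91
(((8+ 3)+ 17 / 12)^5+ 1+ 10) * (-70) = -2570487951535 / 124416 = -20660429.14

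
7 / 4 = 1.75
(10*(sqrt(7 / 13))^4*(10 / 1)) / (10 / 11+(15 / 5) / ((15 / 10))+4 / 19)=9.29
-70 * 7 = -490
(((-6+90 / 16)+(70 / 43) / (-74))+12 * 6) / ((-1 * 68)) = -911363 / 865504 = -1.05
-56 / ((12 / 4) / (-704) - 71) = 5632 / 7141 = 0.79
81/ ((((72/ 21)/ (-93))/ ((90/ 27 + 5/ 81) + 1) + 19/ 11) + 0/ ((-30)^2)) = 17207883/ 365165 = 47.12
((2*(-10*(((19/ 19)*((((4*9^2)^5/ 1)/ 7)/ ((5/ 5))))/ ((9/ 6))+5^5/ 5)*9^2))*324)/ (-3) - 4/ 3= 1249377894236620052/ 21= 59494185439839050.10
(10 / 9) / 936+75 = 315905 / 4212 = 75.00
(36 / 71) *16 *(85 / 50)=4896 / 355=13.79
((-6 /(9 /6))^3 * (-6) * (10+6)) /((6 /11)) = 11264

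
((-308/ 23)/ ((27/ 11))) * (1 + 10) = -37268/ 621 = -60.01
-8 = -8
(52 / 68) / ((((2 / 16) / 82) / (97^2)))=80239952 / 17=4719997.18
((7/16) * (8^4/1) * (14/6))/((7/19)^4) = 33362176/147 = 226953.58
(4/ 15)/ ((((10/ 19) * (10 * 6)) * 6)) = 19/ 13500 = 0.00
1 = 1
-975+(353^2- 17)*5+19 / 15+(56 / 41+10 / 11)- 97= 4207096279 / 6765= 621891.54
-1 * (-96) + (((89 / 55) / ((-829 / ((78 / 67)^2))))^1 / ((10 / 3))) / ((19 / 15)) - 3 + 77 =661100898008 / 3888843145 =170.00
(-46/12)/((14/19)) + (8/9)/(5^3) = -163651/31500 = -5.20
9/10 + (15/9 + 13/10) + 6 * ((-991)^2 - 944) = 5886825.87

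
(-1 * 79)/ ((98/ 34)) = -1343/ 49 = -27.41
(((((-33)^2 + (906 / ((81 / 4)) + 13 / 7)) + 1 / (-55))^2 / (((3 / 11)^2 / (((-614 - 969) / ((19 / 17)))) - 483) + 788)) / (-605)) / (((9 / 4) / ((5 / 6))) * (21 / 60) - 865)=0.01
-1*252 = -252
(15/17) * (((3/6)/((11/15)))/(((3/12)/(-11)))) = -450/17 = -26.47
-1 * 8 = -8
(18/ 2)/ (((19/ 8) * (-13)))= -72/ 247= -0.29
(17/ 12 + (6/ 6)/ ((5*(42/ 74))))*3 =743/ 140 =5.31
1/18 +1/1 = 19/18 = 1.06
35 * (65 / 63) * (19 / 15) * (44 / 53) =54340 / 1431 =37.97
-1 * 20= -20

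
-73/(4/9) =-657/4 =-164.25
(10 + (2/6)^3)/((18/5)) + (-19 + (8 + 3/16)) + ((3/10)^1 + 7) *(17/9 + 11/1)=1673093/19440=86.06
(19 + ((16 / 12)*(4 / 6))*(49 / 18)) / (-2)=-1735 / 162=-10.71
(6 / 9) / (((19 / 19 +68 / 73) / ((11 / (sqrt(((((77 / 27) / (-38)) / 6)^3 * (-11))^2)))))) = 3784479698304 / 21457051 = 176374.64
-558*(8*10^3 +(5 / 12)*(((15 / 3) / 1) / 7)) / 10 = -12499665 / 28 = -446416.61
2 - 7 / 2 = -3 / 2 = -1.50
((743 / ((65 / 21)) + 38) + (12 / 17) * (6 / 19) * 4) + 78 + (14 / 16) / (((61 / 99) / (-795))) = -7909852733 / 10245560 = -772.03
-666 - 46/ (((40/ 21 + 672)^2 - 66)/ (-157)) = -66681656883/ 100124999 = -665.98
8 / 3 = 2.67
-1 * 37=-37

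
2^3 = 8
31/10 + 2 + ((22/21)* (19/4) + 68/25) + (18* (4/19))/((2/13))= 373342/9975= 37.43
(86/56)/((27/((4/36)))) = 43/6804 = 0.01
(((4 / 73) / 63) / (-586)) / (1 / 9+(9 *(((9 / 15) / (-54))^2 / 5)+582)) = -1000 / 392199548223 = -0.00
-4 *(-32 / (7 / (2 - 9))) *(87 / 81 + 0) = -3712 / 27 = -137.48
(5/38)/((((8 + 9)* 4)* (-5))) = -1/2584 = -0.00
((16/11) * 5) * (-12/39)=-320/143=-2.24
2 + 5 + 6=13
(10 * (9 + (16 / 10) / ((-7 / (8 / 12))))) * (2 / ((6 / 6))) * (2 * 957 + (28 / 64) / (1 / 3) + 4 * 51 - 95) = 358206.92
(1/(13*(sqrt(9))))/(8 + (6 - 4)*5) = 1/702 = 0.00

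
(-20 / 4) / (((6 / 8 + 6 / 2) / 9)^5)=-248832 / 625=-398.13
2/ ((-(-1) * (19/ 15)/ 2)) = 60/ 19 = 3.16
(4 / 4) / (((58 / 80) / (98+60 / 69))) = 90960 / 667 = 136.37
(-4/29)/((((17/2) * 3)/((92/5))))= -736/7395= -0.10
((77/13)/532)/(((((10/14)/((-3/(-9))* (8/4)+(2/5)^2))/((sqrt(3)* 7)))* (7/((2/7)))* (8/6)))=341* sqrt(3)/123500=0.00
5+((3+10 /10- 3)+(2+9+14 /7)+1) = 20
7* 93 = 651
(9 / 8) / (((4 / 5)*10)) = 9 / 64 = 0.14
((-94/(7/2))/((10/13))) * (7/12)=-611/30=-20.37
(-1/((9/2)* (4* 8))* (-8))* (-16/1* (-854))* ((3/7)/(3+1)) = 244/3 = 81.33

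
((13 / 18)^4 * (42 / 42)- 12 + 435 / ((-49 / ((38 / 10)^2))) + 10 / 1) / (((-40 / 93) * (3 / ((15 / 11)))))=103584082837 / 754427520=137.30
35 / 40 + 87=703 / 8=87.88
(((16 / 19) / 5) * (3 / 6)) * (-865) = -1384 / 19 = -72.84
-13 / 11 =-1.18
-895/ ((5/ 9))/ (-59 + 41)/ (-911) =-179/ 1822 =-0.10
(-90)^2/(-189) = -300/7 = -42.86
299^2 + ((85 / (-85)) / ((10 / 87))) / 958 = 856461493 / 9580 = 89400.99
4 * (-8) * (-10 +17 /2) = 48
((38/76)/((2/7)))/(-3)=-7/12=-0.58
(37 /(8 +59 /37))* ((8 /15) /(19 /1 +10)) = 10952 /154425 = 0.07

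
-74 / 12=-37 / 6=-6.17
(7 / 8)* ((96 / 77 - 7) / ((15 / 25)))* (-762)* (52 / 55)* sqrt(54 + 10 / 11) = 1462786* sqrt(1661) / 1331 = 44790.67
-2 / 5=-0.40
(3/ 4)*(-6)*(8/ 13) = -36/ 13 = -2.77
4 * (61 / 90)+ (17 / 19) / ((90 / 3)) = 4687 / 1710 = 2.74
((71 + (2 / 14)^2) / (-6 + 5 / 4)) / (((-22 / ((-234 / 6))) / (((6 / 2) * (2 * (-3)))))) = 4885920 / 10241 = 477.09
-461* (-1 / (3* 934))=461 / 2802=0.16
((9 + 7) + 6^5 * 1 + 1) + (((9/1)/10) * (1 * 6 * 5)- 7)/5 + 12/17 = 132561/17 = 7797.71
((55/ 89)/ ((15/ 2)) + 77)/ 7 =20581/ 1869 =11.01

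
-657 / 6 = -219 / 2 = -109.50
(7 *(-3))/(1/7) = -147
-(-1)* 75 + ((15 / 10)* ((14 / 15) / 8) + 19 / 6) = 9401 / 120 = 78.34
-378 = -378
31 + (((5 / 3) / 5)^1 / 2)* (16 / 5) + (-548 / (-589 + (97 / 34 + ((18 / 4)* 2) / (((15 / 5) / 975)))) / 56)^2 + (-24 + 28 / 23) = 311818926986572 / 35633426500035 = 8.75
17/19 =0.89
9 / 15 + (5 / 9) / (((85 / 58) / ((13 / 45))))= 977 / 1377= 0.71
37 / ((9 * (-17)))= -37 / 153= -0.24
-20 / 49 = -0.41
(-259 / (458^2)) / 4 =-259 / 839056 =-0.00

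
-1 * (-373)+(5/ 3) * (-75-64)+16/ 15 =712/ 5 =142.40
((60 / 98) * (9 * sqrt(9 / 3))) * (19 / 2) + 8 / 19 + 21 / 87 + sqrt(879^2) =2565 * sqrt(3) / 49 + 484694 / 551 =970.33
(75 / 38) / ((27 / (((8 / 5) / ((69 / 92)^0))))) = 0.12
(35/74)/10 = 7/148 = 0.05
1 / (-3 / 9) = -3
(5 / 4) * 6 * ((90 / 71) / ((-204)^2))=75 / 328304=0.00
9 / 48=3 / 16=0.19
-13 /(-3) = 13 /3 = 4.33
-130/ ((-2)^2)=-65/ 2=-32.50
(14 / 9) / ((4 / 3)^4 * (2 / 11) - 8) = -693 / 3308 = -0.21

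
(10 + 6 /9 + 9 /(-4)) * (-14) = -707 /6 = -117.83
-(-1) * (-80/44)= -20/11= -1.82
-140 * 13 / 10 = -182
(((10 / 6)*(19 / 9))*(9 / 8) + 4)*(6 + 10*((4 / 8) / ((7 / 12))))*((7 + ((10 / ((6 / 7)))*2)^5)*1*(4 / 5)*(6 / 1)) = 3849903649.49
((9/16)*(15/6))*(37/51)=555/544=1.02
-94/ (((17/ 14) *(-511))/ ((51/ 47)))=12/ 73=0.16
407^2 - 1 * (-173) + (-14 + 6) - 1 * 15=165799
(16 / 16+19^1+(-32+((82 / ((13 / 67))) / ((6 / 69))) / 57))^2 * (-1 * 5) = -14736477605 / 549081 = -26838.44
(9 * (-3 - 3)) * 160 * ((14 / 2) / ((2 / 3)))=-90720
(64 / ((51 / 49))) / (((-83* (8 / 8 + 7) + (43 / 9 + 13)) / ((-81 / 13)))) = 95256 / 160667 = 0.59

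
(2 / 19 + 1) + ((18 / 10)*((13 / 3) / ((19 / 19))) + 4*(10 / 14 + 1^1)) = 10482 / 665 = 15.76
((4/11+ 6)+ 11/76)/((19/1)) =5441/15884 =0.34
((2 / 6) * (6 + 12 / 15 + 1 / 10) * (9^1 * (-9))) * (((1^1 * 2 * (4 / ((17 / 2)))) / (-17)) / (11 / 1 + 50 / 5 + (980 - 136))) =14904 / 1249925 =0.01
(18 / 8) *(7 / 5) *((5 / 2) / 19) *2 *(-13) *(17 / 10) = -13923 / 760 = -18.32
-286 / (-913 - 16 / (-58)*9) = 8294 / 26405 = 0.31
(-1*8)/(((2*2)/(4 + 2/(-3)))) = -20/3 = -6.67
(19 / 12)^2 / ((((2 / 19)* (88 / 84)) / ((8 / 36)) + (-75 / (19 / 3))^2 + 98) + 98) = 912247 / 122532624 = 0.01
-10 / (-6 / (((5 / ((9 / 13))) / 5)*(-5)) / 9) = -325 / 3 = -108.33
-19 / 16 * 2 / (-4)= 19 / 32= 0.59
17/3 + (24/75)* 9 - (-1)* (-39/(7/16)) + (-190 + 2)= -141013/525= -268.60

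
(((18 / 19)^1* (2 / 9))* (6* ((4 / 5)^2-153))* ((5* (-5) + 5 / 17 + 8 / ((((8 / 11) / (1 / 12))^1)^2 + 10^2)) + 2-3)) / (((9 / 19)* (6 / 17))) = 35418504524 / 1199025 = 29539.42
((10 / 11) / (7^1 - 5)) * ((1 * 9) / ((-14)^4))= 45 / 422576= 0.00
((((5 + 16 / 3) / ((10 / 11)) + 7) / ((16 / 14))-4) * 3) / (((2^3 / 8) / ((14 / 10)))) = 20279 / 400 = 50.70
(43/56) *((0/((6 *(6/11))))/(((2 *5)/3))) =0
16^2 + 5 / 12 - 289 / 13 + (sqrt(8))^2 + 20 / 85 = 642901 / 2652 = 242.42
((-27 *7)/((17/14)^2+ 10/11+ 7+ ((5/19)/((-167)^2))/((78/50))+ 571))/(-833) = 171856368684/439606343108531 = 0.00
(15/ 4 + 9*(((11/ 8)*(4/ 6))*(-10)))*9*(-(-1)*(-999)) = 2832165/ 4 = 708041.25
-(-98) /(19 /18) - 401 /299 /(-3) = 1589927 /17043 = 93.29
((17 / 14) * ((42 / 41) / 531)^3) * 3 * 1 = 3332 / 127394334531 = 0.00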